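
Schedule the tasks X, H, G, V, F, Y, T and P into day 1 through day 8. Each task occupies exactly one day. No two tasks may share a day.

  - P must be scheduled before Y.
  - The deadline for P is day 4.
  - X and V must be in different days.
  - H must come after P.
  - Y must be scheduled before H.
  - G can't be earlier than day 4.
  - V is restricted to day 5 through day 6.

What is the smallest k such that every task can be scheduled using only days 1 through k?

The precedence chain requires at least 3 distinct days.
With at most 1 per day and 8 tasks, at least 8 days are needed.
V can't be placed before day 5, so the schedule must run through at least day 5.
8 works (last occupied day: day 8): for example X=day 6, H=day 3, V=day 5, F=day 7, T=day 8, G=day 4, P=day 1, Y=day 2.

8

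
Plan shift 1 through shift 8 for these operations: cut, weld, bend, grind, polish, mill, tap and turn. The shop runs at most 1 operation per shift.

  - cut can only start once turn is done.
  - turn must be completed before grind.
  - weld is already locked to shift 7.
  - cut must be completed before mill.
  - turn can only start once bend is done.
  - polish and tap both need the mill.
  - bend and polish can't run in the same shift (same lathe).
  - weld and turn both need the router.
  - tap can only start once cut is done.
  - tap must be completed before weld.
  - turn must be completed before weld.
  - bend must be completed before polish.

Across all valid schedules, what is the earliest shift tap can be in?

shift 4

Precedence pushes tap to at least shift 4; downstream work caps tap at shift 6.
tap at shift 4 is achievable: tap -> shift 4; cut -> shift 3; mill -> shift 8; turn -> shift 2; bend -> shift 1; polish -> shift 6; grind -> shift 5; weld -> shift 7.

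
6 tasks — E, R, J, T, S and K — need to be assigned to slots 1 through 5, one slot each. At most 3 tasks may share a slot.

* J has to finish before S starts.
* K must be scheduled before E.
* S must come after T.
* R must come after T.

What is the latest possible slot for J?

Downstream work caps J at 4.
J at 4 is achievable: R in 2, J in 4, K in 1, E in 2, S in 5, T in 1.

4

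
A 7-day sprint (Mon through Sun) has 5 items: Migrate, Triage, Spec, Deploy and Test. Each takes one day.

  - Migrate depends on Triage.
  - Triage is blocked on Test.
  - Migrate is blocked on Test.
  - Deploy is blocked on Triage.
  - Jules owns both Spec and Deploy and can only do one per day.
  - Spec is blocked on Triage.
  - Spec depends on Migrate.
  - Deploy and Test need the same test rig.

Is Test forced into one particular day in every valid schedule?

Test can be Mon (e.g. Migrate -> Wed; Deploy -> Wed; Spec -> Thu; Triage -> Tue; Test -> Mon) or Tue (e.g. Triage -> Wed; Migrate -> Thu; Deploy -> Thu; Test -> Tue; Spec -> Fri).

No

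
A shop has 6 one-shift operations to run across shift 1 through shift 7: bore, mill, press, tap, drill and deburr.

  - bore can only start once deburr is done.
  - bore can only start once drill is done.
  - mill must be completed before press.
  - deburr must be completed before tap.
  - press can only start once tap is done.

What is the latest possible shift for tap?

Precedence pushes tap to at least shift 2; downstream work caps tap at shift 6.
tap at shift 6 is achievable: press=shift 7; drill=shift 1; mill=shift 1; bore=shift 2; deburr=shift 1; tap=shift 6.

shift 6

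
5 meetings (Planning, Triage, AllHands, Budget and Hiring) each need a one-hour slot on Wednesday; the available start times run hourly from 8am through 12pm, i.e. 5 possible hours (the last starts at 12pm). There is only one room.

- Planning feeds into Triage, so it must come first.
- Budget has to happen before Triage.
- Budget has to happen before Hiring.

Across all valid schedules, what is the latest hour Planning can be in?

Downstream work caps Planning at 11am.
Planning at 11am is achievable: Hiring -> 9am; Triage -> 12pm; Planning -> 11am; Budget -> 8am; AllHands -> 10am.

11am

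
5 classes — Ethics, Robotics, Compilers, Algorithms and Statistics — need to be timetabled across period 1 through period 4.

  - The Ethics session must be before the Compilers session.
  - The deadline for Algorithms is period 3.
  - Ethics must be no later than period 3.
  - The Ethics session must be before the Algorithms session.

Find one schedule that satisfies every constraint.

Algorithms -> period 2; Statistics -> period 1; Robotics -> period 1; Ethics -> period 1; Compilers -> period 2

Checking: Ethics(period 1) before Compilers(period 2); Ethics(period 1) before Algorithms(period 2); Ethics=period 1 in [period 1,period 3]; Algorithms=period 2 in [period 1,period 3].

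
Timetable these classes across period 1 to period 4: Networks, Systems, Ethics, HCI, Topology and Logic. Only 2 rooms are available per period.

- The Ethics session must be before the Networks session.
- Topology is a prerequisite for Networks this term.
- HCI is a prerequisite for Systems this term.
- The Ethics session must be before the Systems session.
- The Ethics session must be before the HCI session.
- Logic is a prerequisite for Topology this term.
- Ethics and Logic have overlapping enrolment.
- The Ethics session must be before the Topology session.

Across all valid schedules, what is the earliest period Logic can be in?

Downstream work caps Logic at period 2.
Logic at period 1 is achievable: Topology in period 3; Ethics in period 2; Networks in period 4; HCI in period 3; Logic in period 1; Systems in period 4.

period 1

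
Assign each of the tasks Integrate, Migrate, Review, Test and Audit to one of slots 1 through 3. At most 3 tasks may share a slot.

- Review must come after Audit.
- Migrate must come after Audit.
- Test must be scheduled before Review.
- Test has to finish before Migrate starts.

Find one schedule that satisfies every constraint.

Review in 2; Migrate in 2; Test in 1; Integrate in 1; Audit in 1

Checking: Audit(1) before Review(2); Test(1) before Review(2); Audit(1) before Migrate(2); Test(1) before Migrate(2); max 3 per slot (cap 3).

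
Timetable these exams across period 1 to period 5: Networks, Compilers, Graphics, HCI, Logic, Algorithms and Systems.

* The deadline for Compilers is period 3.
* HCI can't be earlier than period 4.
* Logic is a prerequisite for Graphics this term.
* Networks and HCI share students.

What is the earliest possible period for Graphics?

period 2

Precedence pushes Graphics to at least period 2.
Graphics at period 2 is achievable: Algorithms -> period 1; Logic -> period 1; Networks -> period 1; Compilers -> period 1; Systems -> period 1; Graphics -> period 2; HCI -> period 4.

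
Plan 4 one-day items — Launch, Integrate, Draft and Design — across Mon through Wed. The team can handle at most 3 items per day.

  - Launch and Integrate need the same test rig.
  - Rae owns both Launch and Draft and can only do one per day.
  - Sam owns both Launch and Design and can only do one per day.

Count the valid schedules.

24

Splitting on Launch: it can be Mon (8), Tue (8), Wed (8). Listing each branch's schedules as (Integrate, Draft, Design):
Launch=Mon: (Tue,Tue,Tue) (Tue,Tue,Wed) (Tue,Wed,Tue) (Tue,Wed,Wed) (Wed,Tue,Tue) (Wed,Tue,Wed) (Wed,Wed,Tue) (Wed,Wed,Wed) — 8.
Launch=Tue: (Mon,Mon,Mon) (Mon,Mon,Wed) (Mon,Wed,Mon) (Mon,Wed,Wed) (Wed,Mon,Mon) (Wed,Mon,Wed) (Wed,Wed,Mon) (Wed,Wed,Wed) — 8.
Launch=Wed: (Mon,Mon,Mon) (Mon,Mon,Tue) (Mon,Tue,Mon) (Mon,Tue,Tue) (Tue,Mon,Mon) (Tue,Mon,Tue) (Tue,Tue,Mon) (Tue,Tue,Tue) — 8.
Summing: 8 + 8 + 8 = 24.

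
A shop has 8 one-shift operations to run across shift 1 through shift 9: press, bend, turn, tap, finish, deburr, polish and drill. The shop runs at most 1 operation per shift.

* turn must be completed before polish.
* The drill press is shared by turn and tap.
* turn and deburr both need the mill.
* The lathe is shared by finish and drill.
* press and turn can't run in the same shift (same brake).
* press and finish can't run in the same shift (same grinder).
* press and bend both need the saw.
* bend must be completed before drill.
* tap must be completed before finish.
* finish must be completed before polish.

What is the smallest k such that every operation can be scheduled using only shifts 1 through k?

8

The precedence chain requires at least 3 distinct shifts.
With at most 1 per shift and 8 operations, at least 8 shifts are needed.
8 works (last occupied shift: shift 8): for example polish -> shift 4, turn -> shift 3, tap -> shift 1, deburr -> shift 8, bend -> shift 5, press -> shift 7, finish -> shift 2, drill -> shift 6.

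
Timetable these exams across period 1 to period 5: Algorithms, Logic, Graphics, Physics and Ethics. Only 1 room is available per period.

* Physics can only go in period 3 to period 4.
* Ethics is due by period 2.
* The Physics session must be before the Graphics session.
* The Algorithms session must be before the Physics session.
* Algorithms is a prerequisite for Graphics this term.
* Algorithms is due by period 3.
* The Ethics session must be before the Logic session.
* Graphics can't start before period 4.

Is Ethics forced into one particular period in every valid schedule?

Ethics can be period 1 (e.g. Graphics in period 4; Physics in period 3; Ethics in period 1; Logic in period 5; Algorithms in period 2) or period 2 (e.g. Physics -> period 3; Ethics -> period 2; Algorithms -> period 1; Graphics -> period 4; Logic -> period 5).

No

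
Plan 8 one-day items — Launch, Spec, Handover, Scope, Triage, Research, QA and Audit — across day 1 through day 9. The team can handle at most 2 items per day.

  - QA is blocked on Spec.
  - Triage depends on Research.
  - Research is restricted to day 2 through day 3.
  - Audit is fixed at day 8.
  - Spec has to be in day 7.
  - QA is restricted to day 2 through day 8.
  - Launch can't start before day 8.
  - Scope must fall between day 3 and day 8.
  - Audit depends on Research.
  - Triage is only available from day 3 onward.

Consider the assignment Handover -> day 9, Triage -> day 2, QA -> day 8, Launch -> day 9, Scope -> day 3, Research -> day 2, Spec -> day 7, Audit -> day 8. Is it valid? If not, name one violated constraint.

No — it violates: Triage is only available from day 3 onward

Spec has to be in day 7 — holds.
Audit depends on Research — holds.
Triage is only available from day 3 onward — violated.
Research is restricted to day 2 through day 3 — holds.
Launch can't start before day 8 — holds.
The team can handle at most 2 items per day — holds.
Scope must fall between day 3 and day 8 — holds.
Audit is fixed at day 8 — holds.
QA is blocked on Spec — holds.
QA is restricted to day 2 through day 8 — holds.
Triage depends on Research — violated.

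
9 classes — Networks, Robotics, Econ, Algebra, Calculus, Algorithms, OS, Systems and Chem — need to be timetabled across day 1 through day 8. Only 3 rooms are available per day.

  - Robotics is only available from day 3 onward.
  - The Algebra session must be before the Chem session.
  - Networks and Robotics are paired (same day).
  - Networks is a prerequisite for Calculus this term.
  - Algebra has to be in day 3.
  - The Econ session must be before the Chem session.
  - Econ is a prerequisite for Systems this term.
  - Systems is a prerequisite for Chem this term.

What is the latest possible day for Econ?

Downstream work caps Econ at day 6.
Econ at day 6 is achievable: OS=day 1, Networks=day 3, Calculus=day 4, Systems=day 7, Algebra=day 3, Robotics=day 3, Chem=day 8, Econ=day 6, Algorithms=day 1.

day 6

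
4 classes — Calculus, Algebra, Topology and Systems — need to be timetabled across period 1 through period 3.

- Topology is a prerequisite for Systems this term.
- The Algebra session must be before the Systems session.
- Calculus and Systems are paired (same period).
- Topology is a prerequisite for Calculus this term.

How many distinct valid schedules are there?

Splitting on Calculus: it can be period 2 (1), period 3 (4). Listing each branch's schedules as (Algebra, Topology, Systems) by period number:
Calculus=period 2: (1,1,2) — 1.
Calculus=period 3: (1,1,3) (1,2,3) (2,1,3) (2,2,3) — 4.
Summing: 1 + 4 = 5.

5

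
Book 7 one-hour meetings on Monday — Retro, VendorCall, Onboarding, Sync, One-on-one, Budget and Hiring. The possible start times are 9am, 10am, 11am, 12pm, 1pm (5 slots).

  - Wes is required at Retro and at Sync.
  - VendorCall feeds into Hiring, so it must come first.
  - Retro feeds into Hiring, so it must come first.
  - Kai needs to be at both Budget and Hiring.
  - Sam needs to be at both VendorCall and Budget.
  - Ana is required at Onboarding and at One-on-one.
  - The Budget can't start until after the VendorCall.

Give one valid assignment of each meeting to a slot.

Retro in 9am; VendorCall in 9am; Budget in 11am; Hiring in 10am; Sync in 10am; One-on-one in 10am; Onboarding in 9am

Checking: Retro(9am) before Hiring(10am); VendorCall(9am) before Hiring(10am); VendorCall(9am) before Budget(11am); Retro(9am) != Sync(10am); Onboarding(9am) != One-on-one(10am); Budget(11am) != Hiring(10am); VendorCall(9am) != Budget(11am).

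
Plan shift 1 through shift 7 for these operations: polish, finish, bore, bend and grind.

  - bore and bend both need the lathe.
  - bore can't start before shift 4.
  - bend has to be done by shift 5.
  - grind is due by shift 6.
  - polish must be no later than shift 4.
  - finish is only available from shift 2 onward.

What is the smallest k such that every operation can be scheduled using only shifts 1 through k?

4

bore can't be placed before shift 4, so the schedule must run through at least shift 4.
4 works (last occupied shift: shift 4): for example bend -> shift 1; grind -> shift 1; polish -> shift 1; finish -> shift 2; bore -> shift 4.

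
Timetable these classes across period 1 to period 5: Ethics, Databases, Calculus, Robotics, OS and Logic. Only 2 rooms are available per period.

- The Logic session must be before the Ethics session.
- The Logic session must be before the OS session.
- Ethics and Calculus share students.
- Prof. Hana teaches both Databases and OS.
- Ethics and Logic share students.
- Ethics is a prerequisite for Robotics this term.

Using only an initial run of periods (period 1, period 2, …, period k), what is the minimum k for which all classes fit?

3 periods

The precedence chain requires at least 3 distinct periods.
With at most 2 per period and 6 classes, at least 3 periods are needed.
3 works (last occupied period: period 3): for example Ethics in period 2, Logic in period 1, Robotics in period 3, OS in period 2, Calculus in period 3, Databases in period 1.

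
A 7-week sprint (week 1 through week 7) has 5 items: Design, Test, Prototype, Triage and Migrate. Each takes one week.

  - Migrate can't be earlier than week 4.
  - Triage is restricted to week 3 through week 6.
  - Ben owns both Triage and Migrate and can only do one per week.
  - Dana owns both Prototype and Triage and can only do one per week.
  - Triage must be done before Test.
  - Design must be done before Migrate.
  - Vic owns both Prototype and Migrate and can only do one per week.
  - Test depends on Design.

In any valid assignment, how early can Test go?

week 4

Precedence pushes Test to at least week 4.
Test at week 4 is achievable: Migrate in week 4; Design in week 1; Prototype in week 1; Test in week 4; Triage in week 3.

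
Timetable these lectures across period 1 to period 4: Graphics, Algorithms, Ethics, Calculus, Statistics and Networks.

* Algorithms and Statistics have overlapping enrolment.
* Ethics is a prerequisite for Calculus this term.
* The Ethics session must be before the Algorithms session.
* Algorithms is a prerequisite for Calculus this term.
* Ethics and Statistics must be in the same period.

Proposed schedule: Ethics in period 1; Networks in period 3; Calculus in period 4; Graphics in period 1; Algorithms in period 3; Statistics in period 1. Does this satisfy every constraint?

Algorithms and Statistics have overlapping enrolment — holds.
Ethics and Statistics must be in the same period — holds.
The Ethics session must be before the Algorithms session — holds.
Algorithms is a prerequisite for Calculus this term — holds.
Ethics is a prerequisite for Calculus this term — holds.

Yes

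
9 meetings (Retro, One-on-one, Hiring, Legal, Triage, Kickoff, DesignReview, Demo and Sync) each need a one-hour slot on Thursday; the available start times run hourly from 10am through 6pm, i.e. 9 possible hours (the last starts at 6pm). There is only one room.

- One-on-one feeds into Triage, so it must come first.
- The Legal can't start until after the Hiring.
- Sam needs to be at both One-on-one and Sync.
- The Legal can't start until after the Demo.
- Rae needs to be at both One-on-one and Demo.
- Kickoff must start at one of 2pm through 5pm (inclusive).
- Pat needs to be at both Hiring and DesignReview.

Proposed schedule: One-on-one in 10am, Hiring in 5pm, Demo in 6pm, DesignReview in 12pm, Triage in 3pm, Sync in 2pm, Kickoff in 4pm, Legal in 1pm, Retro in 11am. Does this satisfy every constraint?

There is only one room — holds.
The Legal can't start until after the Hiring — violated.
Pat needs to be at both Hiring and DesignReview — holds.
Kickoff must start at one of 2pm through 5pm (inclusive) — holds.
One-on-one feeds into Triage, so it must come first — holds.
The Legal can't start until after the Demo — violated.
Rae needs to be at both One-on-one and Demo — holds.
Sam needs to be at both One-on-one and Sync — holds.

Invalid. The Legal can't start until after the Demo.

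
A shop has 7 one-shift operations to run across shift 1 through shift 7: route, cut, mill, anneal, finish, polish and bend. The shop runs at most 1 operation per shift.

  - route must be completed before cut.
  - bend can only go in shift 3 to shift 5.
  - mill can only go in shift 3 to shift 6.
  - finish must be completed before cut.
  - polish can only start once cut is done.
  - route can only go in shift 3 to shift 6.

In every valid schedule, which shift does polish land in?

shift 7

Precedence pushes polish to at least shift 5.
So polish is pinned to shift 7.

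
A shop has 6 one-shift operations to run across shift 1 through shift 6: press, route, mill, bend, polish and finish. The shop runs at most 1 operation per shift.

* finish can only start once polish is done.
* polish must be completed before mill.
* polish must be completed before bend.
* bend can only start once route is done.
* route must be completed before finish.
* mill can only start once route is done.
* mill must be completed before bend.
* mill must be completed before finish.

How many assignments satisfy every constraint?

24

Splitting on route: it can be shift 1 (10), shift 2 (10), shift 3 (4). Listing each branch's schedules as (press, mill, bend, polish, finish) by shift number:
route=shift 1: (2,4,5,3,6) (2,4,6,3,5) (3,4,5,2,6) (3,4,6,2,5) (4,3,5,2,6) (4,3,6,2,5) (5,3,4,2,6) (5,3,6,2,4) (6,3,4,2,5) (6,3,5,2,4) — 10.
route=shift 2: (1,4,5,3,6) (1,4,6,3,5) (3,4,5,1,6) (3,4,6,1,5) (4,3,5,1,6) (4,3,6,1,5) (5,3,4,1,6) (5,3,6,1,4) (6,3,4,1,5) (6,3,5,1,4) — 10.
route=shift 3: (1,4,5,2,6) (1,4,6,2,5) (2,4,5,1,6) (2,4,6,1,5) — 4.
Summing: 10 + 10 + 4 = 24.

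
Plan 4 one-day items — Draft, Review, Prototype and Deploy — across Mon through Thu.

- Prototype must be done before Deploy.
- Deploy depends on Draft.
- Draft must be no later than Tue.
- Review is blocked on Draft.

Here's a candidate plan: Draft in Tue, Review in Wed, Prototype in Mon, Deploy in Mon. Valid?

Invalid. Deploy depends on Draft.

Deploy depends on Draft — violated.
Review is blocked on Draft — holds.
Draft must be no later than Tue — holds.
Prototype must be done before Deploy — violated.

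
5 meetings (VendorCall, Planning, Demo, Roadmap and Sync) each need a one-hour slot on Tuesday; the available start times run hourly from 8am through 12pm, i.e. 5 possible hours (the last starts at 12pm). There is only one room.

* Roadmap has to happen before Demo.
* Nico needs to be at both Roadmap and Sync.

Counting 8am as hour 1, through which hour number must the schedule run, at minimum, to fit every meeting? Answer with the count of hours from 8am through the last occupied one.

5 hours

The precedence chain requires at least 2 distinct hours.
With at most 1 per hour and 5 meetings, at least 5 hours are needed.
5 works (last occupied hour: 12pm): for example Planning in 11am, Demo in 9am, Sync in 12pm, Roadmap in 8am, VendorCall in 10am.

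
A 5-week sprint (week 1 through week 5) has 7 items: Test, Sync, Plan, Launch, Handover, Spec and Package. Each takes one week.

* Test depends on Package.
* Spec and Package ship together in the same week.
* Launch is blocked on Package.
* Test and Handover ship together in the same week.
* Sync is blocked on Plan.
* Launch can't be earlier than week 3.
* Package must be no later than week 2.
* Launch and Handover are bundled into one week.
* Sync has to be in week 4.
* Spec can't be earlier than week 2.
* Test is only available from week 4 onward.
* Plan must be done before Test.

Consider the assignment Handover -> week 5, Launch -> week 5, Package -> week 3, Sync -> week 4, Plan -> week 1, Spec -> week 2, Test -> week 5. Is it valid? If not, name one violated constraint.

No — it violates: Spec and Package ship together in the same week

Sync has to be in week 4 — holds.
Package must be no later than week 2 — violated.
Plan must be done before Test — holds.
Launch is blocked on Package — holds.
Launch can't be earlier than week 3 — holds.
Test is only available from week 4 onward — holds.
Test depends on Package — holds.
Spec and Package ship together in the same week — violated.
Spec can't be earlier than week 2 — holds.
Launch and Handover are bundled into one week — holds.
Test and Handover ship together in the same week — holds.
Sync is blocked on Plan — holds.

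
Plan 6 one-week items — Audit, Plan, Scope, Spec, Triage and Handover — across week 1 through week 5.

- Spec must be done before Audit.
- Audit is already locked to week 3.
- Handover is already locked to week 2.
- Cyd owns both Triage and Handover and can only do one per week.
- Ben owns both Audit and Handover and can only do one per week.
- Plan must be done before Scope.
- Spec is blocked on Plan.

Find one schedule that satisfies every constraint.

Audit=week 3, Triage=week 1, Scope=week 2, Plan=week 1, Handover=week 2, Spec=week 2

Checking: Plan(week 1) before Scope(week 2); Plan(week 1) before Spec(week 2); Spec(week 2) before Audit(week 3); Triage(week 1) != Handover(week 2); Audit(week 3) != Handover(week 2); Handover=week 2 in [week 2,week 2]; Audit=week 3 in [week 3,week 3].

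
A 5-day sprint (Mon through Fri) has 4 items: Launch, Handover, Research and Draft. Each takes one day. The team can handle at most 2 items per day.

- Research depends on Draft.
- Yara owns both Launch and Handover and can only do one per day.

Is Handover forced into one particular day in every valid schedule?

No

Handover can be Mon (e.g. Handover -> Mon, Launch -> Tue, Draft -> Mon, Research -> Tue) or Tue (e.g. Research -> Tue, Launch -> Mon, Draft -> Mon, Handover -> Tue).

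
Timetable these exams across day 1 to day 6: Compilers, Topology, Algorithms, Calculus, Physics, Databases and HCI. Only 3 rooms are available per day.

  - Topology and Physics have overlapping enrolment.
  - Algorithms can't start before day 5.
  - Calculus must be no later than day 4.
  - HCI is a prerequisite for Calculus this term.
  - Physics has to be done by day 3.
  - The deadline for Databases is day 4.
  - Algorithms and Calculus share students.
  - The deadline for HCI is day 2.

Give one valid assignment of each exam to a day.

Compilers -> day 2, Algorithms -> day 5, Calculus -> day 2, Physics -> day 1, HCI -> day 1, Databases -> day 1, Topology -> day 2

Checking: HCI(day 1) before Calculus(day 2); Algorithms(day 5) != Calculus(day 2); Topology(day 2) != Physics(day 1); Algorithms=day 5 in [day 5,day 6]; Databases=day 1 in [day 1,day 4]; Physics=day 1 in [day 1,day 3]; Calculus=day 2 in [day 1,day 4]; HCI=day 1 in [day 1,day 2]; max 3 per day (cap 3).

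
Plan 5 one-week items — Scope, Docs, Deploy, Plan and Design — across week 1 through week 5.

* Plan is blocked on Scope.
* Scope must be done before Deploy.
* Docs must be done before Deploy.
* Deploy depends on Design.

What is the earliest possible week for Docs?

week 1

Downstream work caps Docs at week 4.
Docs at week 1 is achievable: Plan -> week 2; Deploy -> week 2; Docs -> week 1; Design -> week 1; Scope -> week 1.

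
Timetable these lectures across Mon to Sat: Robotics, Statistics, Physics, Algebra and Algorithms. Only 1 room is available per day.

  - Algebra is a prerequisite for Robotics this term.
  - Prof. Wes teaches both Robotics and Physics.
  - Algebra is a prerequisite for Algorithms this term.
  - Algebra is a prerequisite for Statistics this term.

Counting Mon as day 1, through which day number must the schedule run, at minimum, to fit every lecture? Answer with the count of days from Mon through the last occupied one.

5 days

The precedence chain requires at least 2 distinct days.
With at most 1 per day and 5 lectures, at least 5 days are needed.
5 works (last occupied day: Fri): for example Physics -> Fri, Statistics -> Wed, Robotics -> Tue, Algebra -> Mon, Algorithms -> Thu.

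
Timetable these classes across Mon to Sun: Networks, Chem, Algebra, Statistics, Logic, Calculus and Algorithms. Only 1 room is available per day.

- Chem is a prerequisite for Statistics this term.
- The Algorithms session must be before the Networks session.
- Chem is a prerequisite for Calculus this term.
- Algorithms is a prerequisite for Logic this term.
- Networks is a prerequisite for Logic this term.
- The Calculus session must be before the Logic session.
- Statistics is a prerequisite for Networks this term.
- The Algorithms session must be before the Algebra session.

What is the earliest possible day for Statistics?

Precedence pushes Statistics to at least Tue; downstream work caps Statistics at Fri.
Statistics at Tue is achievable: Statistics=Tue; Calculus=Fri; Chem=Mon; Algorithms=Wed; Logic=Sat; Algebra=Sun; Networks=Thu.

Tue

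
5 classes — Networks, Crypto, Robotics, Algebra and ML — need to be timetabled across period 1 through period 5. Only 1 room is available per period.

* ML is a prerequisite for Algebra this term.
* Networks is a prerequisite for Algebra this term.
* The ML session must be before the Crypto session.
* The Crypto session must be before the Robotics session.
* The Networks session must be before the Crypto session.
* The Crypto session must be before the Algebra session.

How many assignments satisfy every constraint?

4

Enumerating: Networks -> period 1, Robotics -> period 5, ML -> period 2, Crypto -> period 3, Algebra -> period 4 | Crypto in period 3; Algebra in period 4; Networks in period 2; Robotics in period 5; ML in period 1 | Algebra in period 5, Robotics in period 4, ML in period 2, Crypto in period 3, Networks in period 1 | Robotics -> period 4; Algebra -> period 5; Networks -> period 2; ML -> period 1; Crypto -> period 3.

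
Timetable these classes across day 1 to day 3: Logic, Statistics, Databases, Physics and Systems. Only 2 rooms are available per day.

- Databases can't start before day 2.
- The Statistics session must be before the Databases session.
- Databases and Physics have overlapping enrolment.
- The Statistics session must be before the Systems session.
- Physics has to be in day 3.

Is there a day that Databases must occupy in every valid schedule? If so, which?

Databases's window is day 2–day 3.
Physics is fixed at day 3, and Databases can't share a day with Physics.
So Databases must be day 2.

day 2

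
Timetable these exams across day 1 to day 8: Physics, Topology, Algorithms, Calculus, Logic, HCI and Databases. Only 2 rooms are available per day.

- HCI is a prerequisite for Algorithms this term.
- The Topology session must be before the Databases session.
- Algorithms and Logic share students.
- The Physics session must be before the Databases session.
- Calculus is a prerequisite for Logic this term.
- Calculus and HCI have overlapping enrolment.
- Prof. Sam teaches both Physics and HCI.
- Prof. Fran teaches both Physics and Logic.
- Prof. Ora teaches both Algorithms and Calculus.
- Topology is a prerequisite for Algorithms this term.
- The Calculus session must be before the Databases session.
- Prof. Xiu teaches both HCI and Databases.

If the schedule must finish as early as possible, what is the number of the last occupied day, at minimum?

day 4

The precedence chain requires at least 2 distinct days.
With at most 2 per day and 7 exams, at least 4 days are needed.
4 works (last occupied day: day 4): for example Physics=day 2; Topology=day 1; HCI=day 1; Algorithms=day 3; Logic=day 4; Calculus=day 2; Databases=day 3.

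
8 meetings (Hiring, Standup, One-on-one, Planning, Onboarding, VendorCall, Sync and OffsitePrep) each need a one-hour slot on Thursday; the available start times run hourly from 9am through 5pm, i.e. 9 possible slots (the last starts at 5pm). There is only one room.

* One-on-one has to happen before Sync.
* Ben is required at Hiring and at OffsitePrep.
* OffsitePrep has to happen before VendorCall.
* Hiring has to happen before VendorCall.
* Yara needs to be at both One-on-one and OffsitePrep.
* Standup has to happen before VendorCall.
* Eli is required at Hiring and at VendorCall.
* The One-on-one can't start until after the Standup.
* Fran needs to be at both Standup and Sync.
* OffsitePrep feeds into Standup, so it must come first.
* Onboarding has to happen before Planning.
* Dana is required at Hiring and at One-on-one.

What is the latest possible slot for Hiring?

Downstream work caps Hiring at 4pm.
Hiring at 4pm is achievable: Planning=1pm; Standup=10am; Sync=2pm; OffsitePrep=9am; VendorCall=5pm; Hiring=4pm; One-on-one=11am; Onboarding=12pm.

4pm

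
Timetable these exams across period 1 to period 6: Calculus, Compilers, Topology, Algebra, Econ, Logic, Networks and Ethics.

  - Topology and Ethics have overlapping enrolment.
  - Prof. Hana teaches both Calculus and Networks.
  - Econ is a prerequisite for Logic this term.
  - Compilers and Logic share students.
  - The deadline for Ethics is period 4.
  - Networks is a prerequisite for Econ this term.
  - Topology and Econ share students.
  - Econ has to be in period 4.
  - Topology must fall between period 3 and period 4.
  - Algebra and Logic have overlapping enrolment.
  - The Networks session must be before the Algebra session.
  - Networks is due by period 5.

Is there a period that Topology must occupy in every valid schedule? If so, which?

Topology's window is period 3–period 4.
Econ is fixed at period 4, and Topology can't share a period with Econ.
So Topology must be period 3.

period 3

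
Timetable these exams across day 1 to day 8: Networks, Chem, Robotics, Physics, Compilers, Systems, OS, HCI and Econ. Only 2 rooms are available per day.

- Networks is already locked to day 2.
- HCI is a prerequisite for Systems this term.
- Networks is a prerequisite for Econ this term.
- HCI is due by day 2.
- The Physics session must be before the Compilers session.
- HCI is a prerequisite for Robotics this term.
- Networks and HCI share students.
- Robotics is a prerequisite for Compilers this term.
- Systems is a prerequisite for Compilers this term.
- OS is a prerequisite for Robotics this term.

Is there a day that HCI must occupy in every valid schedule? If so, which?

day 1

HCI's window is day 1–day 2.
Networks is fixed at day 2, and HCI can't share a day with Networks.
So HCI must be day 1.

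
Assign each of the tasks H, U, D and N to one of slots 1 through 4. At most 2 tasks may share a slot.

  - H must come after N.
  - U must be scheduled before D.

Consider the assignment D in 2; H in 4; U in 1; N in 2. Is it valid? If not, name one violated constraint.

U must be scheduled before D — holds.
H must come after N — holds.
At most 2 tasks may share a slot — holds.

Yes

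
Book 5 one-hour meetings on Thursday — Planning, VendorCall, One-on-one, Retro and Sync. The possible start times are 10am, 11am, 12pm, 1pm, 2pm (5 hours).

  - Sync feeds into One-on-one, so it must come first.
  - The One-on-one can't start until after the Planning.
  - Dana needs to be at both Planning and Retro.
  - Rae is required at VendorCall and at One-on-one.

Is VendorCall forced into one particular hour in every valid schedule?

No

VendorCall can be 10am (e.g. Retro=11am, One-on-one=11am, VendorCall=10am, Sync=10am, Planning=10am) or 11am (e.g. Planning=10am; Sync=10am; VendorCall=11am; Retro=11am; One-on-one=12pm).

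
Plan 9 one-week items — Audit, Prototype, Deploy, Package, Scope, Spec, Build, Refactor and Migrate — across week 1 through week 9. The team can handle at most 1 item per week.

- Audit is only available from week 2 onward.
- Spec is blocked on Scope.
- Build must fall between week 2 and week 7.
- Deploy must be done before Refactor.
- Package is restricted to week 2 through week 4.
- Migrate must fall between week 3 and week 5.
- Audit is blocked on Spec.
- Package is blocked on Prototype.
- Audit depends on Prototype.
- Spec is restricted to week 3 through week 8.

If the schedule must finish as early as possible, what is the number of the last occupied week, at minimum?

The precedence chain requires at least 3 distinct weeks.
With at most 1 per week and 9 work items, at least 9 weeks are needed.
Propagating the time windows through the other constraints, Audit can't land before week 4, so the schedule must run through at least week 4.
9 works (last occupied week: week 9): for example Scope=week 4, Spec=week 5, Package=week 2, Audit=week 7, Prototype=week 1, Refactor=week 9, Migrate=week 3, Build=week 6, Deploy=week 8.

week 9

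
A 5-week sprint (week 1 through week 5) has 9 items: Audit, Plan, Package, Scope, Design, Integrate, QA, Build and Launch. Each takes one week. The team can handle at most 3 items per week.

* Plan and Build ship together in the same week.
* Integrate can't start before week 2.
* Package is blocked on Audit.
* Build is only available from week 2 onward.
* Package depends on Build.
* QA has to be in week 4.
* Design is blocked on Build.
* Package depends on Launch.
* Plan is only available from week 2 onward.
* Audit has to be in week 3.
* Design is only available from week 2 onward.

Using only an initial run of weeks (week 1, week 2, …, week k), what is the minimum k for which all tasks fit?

The precedence chain requires at least 2 distinct weeks.
With at most 3 per week and 9 tasks, at least 3 weeks are needed.
QA can't be placed before week 4, so the schedule must run through at least week 4.
4 works (last occupied week: week 4): for example Integrate -> week 2, Design -> week 3, Launch -> week 1, Audit -> week 3, Plan -> week 2, QA -> week 4, Build -> week 2, Scope -> week 1, Package -> week 4.

4 weeks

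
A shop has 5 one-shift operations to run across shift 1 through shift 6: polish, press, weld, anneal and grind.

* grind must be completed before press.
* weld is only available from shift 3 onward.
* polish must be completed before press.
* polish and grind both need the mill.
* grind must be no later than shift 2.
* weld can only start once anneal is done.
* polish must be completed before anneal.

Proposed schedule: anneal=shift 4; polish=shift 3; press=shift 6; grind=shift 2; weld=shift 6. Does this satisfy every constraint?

Valid

grind must be completed before press — holds.
weld can only start once anneal is done — holds.
weld is only available from shift 3 onward — holds.
grind must be no later than shift 2 — holds.
polish must be completed before press — holds.
polish must be completed before anneal — holds.
polish and grind both need the mill — holds.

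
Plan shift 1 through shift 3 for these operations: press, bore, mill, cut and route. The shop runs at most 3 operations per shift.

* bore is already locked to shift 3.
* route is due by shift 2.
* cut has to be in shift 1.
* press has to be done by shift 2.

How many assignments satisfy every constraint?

Splitting on press: it can be shift 1 (5), shift 2 (6). Listing each branch's schedules as (bore, mill, cut, route) by shift number:
press=shift 1: (3,1,1,2) (3,2,1,1) (3,2,1,2) (3,3,1,1) (3,3,1,2) — 5.
press=shift 2: (3,1,1,1) (3,1,1,2) (3,2,1,1) (3,2,1,2) (3,3,1,1) (3,3,1,2) — 6.
Summing: 5 + 6 = 11.

11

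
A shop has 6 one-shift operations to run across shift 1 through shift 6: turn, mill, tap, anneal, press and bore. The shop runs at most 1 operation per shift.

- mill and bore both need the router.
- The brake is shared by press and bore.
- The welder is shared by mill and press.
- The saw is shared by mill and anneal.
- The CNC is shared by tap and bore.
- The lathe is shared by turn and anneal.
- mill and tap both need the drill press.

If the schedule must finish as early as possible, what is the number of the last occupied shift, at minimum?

shift 6

With at most 1 per shift and 6 operations, at least 6 shifts are needed.
6 works (last occupied shift: shift 6): for example bore in shift 6; tap in shift 3; turn in shift 1; mill in shift 2; anneal in shift 4; press in shift 5.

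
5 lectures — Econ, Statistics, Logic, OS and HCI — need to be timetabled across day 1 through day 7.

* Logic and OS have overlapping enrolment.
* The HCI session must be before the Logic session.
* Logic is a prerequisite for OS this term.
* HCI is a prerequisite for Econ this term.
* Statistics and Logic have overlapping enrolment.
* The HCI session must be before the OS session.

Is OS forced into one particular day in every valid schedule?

No

OS can be day 3 (e.g. OS=day 3, Logic=day 2, HCI=day 1, Econ=day 2, Statistics=day 1) or day 4 (e.g. Statistics=day 1, OS=day 4, HCI=day 1, Logic=day 2, Econ=day 2).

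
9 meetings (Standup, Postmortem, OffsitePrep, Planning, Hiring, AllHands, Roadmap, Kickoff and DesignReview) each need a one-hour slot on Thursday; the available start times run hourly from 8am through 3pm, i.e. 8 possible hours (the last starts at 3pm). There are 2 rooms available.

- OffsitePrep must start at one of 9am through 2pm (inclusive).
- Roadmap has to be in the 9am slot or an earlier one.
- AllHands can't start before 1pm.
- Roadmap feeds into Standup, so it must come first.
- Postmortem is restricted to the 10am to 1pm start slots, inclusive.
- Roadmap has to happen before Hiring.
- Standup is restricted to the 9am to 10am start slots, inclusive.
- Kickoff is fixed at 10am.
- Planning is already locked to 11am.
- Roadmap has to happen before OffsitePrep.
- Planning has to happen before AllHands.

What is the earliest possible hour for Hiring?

9am

Precedence pushes Hiring to at least 9am.
Hiring at 9am is achievable: Planning -> 11am, AllHands -> 1pm, Kickoff -> 10am, Postmortem -> 10am, Roadmap -> 8am, OffsitePrep -> 11am, Hiring -> 9am, DesignReview -> 8am, Standup -> 9am.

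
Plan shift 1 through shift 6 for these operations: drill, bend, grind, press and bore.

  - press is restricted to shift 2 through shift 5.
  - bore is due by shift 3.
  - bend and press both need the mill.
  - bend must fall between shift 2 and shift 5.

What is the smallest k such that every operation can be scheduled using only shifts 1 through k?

bend can't be placed before shift 2, so the schedule must run through at least shift 2.
Could 2 shifts be enough, i.e. nothing placed later than shift 2? No: bend's window within 2 shifts is {shift 2}; press's window within 2 shifts is {shift 2}; press can't share with bend (shift 2) → nothing is left.
So 2 shifts is not enough.
3 works (last occupied shift: shift 3): for example press=shift 3, grind=shift 1, drill=shift 1, bend=shift 2, bore=shift 1.

3 shifts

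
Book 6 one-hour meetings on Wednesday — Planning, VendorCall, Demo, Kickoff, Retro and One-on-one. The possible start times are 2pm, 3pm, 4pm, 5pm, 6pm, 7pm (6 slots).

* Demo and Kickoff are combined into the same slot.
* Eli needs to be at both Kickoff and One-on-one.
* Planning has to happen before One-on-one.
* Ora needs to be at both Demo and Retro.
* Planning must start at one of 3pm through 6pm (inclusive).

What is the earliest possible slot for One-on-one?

Precedence pushes One-on-one to at least 4pm.
One-on-one at 4pm is achievable: Kickoff in 2pm, Planning in 3pm, One-on-one in 4pm, Demo in 2pm, Retro in 3pm, VendorCall in 2pm.

4pm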